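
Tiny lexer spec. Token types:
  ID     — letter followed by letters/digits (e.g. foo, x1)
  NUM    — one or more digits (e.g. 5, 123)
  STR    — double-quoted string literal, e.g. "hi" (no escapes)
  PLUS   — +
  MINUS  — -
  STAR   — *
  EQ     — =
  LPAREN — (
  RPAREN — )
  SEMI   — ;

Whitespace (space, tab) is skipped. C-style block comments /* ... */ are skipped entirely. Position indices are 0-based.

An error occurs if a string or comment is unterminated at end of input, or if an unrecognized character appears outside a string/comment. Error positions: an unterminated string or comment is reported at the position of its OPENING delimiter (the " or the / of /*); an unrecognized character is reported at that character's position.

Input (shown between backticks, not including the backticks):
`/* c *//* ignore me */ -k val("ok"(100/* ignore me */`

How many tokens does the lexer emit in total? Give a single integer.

Answer: 7

Derivation:
pos=0: enter COMMENT mode (saw '/*')
exit COMMENT mode (now at pos=7)
pos=7: enter COMMENT mode (saw '/*')
exit COMMENT mode (now at pos=22)
pos=23: emit MINUS '-'
pos=24: emit ID 'k' (now at pos=25)
pos=26: emit ID 'val' (now at pos=29)
pos=29: emit LPAREN '('
pos=30: enter STRING mode
pos=30: emit STR "ok" (now at pos=34)
pos=34: emit LPAREN '('
pos=35: emit NUM '100' (now at pos=38)
pos=38: enter COMMENT mode (saw '/*')
exit COMMENT mode (now at pos=53)
DONE. 7 tokens: [MINUS, ID, ID, LPAREN, STR, LPAREN, NUM]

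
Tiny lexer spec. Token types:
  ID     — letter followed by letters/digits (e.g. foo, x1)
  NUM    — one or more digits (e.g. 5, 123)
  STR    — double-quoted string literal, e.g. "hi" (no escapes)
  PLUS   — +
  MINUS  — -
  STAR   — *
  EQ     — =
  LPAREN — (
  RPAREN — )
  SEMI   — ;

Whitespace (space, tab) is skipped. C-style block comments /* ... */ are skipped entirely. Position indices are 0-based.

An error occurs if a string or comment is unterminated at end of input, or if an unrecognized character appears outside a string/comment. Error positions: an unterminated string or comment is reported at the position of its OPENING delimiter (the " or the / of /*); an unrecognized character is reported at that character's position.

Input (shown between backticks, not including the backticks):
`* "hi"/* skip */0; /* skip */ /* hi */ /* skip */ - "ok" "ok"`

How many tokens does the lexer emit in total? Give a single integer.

Answer: 7

Derivation:
pos=0: emit STAR '*'
pos=2: enter STRING mode
pos=2: emit STR "hi" (now at pos=6)
pos=6: enter COMMENT mode (saw '/*')
exit COMMENT mode (now at pos=16)
pos=16: emit NUM '0' (now at pos=17)
pos=17: emit SEMI ';'
pos=19: enter COMMENT mode (saw '/*')
exit COMMENT mode (now at pos=29)
pos=30: enter COMMENT mode (saw '/*')
exit COMMENT mode (now at pos=38)
pos=39: enter COMMENT mode (saw '/*')
exit COMMENT mode (now at pos=49)
pos=50: emit MINUS '-'
pos=52: enter STRING mode
pos=52: emit STR "ok" (now at pos=56)
pos=57: enter STRING mode
pos=57: emit STR "ok" (now at pos=61)
DONE. 7 tokens: [STAR, STR, NUM, SEMI, MINUS, STR, STR]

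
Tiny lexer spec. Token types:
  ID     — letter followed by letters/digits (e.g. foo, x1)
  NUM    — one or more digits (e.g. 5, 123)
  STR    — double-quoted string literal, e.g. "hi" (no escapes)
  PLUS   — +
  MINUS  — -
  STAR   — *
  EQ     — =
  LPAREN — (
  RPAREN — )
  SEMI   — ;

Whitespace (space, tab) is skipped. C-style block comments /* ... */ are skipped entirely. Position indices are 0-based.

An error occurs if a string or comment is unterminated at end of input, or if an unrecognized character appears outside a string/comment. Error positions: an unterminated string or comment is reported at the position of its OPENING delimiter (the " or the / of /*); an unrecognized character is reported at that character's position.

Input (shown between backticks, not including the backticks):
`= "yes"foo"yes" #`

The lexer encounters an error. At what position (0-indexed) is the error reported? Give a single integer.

Answer: 16

Derivation:
pos=0: emit EQ '='
pos=2: enter STRING mode
pos=2: emit STR "yes" (now at pos=7)
pos=7: emit ID 'foo' (now at pos=10)
pos=10: enter STRING mode
pos=10: emit STR "yes" (now at pos=15)
pos=16: ERROR — unrecognized char '#'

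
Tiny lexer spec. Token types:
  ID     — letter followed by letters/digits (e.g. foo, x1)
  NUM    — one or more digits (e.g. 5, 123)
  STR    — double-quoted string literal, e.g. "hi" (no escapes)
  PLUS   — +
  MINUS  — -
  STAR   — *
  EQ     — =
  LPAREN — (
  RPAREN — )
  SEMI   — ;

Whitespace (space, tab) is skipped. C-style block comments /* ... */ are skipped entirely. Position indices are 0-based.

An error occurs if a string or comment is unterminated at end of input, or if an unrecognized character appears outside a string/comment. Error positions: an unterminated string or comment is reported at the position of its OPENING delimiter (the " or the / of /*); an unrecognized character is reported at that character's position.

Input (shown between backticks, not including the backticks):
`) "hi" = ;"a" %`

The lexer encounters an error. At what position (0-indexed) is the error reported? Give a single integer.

Answer: 14

Derivation:
pos=0: emit RPAREN ')'
pos=2: enter STRING mode
pos=2: emit STR "hi" (now at pos=6)
pos=7: emit EQ '='
pos=9: emit SEMI ';'
pos=10: enter STRING mode
pos=10: emit STR "a" (now at pos=13)
pos=14: ERROR — unrecognized char '%'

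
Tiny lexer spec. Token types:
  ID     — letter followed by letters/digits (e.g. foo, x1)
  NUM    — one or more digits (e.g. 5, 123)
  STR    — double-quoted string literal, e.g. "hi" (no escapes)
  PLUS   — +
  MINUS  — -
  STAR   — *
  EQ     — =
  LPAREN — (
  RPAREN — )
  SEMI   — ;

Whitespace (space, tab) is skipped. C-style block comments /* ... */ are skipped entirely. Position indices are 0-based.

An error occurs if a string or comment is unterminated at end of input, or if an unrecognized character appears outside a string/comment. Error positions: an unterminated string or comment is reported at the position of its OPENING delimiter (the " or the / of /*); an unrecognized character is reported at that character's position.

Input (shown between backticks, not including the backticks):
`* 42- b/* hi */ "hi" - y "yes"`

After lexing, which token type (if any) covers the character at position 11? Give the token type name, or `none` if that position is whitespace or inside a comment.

Answer: none

Derivation:
pos=0: emit STAR '*'
pos=2: emit NUM '42' (now at pos=4)
pos=4: emit MINUS '-'
pos=6: emit ID 'b' (now at pos=7)
pos=7: enter COMMENT mode (saw '/*')
exit COMMENT mode (now at pos=15)
pos=16: enter STRING mode
pos=16: emit STR "hi" (now at pos=20)
pos=21: emit MINUS '-'
pos=23: emit ID 'y' (now at pos=24)
pos=25: enter STRING mode
pos=25: emit STR "yes" (now at pos=30)
DONE. 8 tokens: [STAR, NUM, MINUS, ID, STR, MINUS, ID, STR]
Position 11: char is 'i' -> none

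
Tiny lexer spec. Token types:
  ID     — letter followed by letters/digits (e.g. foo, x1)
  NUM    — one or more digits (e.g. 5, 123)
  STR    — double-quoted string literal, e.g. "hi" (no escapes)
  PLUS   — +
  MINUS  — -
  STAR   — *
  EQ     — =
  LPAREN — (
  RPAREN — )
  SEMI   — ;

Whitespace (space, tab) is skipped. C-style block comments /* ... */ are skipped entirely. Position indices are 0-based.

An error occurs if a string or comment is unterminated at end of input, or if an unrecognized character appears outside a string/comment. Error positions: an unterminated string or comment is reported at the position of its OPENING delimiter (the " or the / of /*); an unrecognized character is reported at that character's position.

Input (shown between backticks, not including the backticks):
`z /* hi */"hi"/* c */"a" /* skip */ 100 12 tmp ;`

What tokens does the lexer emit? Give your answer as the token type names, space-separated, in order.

pos=0: emit ID 'z' (now at pos=1)
pos=2: enter COMMENT mode (saw '/*')
exit COMMENT mode (now at pos=10)
pos=10: enter STRING mode
pos=10: emit STR "hi" (now at pos=14)
pos=14: enter COMMENT mode (saw '/*')
exit COMMENT mode (now at pos=21)
pos=21: enter STRING mode
pos=21: emit STR "a" (now at pos=24)
pos=25: enter COMMENT mode (saw '/*')
exit COMMENT mode (now at pos=35)
pos=36: emit NUM '100' (now at pos=39)
pos=40: emit NUM '12' (now at pos=42)
pos=43: emit ID 'tmp' (now at pos=46)
pos=47: emit SEMI ';'
DONE. 7 tokens: [ID, STR, STR, NUM, NUM, ID, SEMI]

Answer: ID STR STR NUM NUM ID SEMI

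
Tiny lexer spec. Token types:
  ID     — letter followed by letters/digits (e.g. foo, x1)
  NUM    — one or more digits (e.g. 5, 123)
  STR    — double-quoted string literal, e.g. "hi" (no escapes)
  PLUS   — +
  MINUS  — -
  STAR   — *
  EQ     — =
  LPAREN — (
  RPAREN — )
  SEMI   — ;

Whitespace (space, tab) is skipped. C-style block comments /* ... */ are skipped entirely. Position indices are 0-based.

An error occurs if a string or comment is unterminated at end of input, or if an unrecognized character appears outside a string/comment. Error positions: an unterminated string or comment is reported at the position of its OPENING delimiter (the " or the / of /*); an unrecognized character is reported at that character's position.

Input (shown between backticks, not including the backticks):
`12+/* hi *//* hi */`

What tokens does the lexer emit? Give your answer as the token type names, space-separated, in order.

Answer: NUM PLUS

Derivation:
pos=0: emit NUM '12' (now at pos=2)
pos=2: emit PLUS '+'
pos=3: enter COMMENT mode (saw '/*')
exit COMMENT mode (now at pos=11)
pos=11: enter COMMENT mode (saw '/*')
exit COMMENT mode (now at pos=19)
DONE. 2 tokens: [NUM, PLUS]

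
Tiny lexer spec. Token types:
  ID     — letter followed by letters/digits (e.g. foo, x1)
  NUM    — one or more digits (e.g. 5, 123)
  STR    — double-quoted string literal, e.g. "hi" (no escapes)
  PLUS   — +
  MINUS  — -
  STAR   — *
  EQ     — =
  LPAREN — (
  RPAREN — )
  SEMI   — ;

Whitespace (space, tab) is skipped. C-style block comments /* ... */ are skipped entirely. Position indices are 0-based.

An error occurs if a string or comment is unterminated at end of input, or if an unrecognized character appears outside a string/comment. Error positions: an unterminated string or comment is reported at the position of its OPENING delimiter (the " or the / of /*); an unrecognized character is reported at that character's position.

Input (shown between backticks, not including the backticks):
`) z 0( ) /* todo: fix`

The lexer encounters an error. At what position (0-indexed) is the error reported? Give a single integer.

pos=0: emit RPAREN ')'
pos=2: emit ID 'z' (now at pos=3)
pos=4: emit NUM '0' (now at pos=5)
pos=5: emit LPAREN '('
pos=7: emit RPAREN ')'
pos=9: enter COMMENT mode (saw '/*')
pos=9: ERROR — unterminated comment (reached EOF)

Answer: 9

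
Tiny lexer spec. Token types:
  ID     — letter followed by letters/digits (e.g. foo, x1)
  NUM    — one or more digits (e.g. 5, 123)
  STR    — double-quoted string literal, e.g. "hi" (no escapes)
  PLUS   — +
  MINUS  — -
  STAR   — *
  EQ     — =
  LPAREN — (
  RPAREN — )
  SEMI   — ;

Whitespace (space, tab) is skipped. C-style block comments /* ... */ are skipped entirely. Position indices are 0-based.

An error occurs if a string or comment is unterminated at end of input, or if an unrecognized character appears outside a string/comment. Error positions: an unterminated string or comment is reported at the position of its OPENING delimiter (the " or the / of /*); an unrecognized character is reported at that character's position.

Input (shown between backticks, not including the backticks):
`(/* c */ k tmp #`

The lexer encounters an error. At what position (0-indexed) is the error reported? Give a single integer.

pos=0: emit LPAREN '('
pos=1: enter COMMENT mode (saw '/*')
exit COMMENT mode (now at pos=8)
pos=9: emit ID 'k' (now at pos=10)
pos=11: emit ID 'tmp' (now at pos=14)
pos=15: ERROR — unrecognized char '#'

Answer: 15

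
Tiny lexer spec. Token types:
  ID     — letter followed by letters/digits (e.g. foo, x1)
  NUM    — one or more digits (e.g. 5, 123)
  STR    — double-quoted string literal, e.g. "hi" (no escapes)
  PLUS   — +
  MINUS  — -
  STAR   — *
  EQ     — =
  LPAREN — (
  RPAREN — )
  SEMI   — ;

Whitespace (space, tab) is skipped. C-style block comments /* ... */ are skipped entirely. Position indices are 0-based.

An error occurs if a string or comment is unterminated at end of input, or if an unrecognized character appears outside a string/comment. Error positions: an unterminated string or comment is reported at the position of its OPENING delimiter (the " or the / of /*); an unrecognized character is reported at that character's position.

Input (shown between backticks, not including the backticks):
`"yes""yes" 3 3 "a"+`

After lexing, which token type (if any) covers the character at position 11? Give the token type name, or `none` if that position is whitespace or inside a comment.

Answer: NUM

Derivation:
pos=0: enter STRING mode
pos=0: emit STR "yes" (now at pos=5)
pos=5: enter STRING mode
pos=5: emit STR "yes" (now at pos=10)
pos=11: emit NUM '3' (now at pos=12)
pos=13: emit NUM '3' (now at pos=14)
pos=15: enter STRING mode
pos=15: emit STR "a" (now at pos=18)
pos=18: emit PLUS '+'
DONE. 6 tokens: [STR, STR, NUM, NUM, STR, PLUS]
Position 11: char is '3' -> NUM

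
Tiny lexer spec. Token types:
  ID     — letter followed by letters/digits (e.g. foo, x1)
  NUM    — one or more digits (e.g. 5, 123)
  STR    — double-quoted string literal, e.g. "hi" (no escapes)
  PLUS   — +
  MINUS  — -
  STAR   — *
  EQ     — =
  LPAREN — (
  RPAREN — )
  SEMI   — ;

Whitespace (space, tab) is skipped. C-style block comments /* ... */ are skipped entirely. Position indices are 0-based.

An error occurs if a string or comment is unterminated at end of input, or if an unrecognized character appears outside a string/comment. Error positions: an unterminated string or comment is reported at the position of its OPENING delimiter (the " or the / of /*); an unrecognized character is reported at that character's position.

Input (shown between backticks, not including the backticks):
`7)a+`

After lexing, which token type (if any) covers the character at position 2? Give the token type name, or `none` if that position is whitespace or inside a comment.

Answer: ID

Derivation:
pos=0: emit NUM '7' (now at pos=1)
pos=1: emit RPAREN ')'
pos=2: emit ID 'a' (now at pos=3)
pos=3: emit PLUS '+'
DONE. 4 tokens: [NUM, RPAREN, ID, PLUS]
Position 2: char is 'a' -> ID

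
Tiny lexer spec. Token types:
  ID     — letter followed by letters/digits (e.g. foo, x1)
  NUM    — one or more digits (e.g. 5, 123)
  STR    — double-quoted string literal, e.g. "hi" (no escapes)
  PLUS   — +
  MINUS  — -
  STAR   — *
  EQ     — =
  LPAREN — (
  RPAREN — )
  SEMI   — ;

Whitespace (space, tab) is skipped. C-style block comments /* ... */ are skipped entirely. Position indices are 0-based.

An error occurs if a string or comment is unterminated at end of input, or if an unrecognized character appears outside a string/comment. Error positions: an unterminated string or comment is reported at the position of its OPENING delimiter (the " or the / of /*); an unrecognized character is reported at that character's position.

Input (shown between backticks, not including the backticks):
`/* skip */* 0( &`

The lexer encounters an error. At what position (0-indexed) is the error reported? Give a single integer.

pos=0: enter COMMENT mode (saw '/*')
exit COMMENT mode (now at pos=10)
pos=10: emit STAR '*'
pos=12: emit NUM '0' (now at pos=13)
pos=13: emit LPAREN '('
pos=15: ERROR — unrecognized char '&'

Answer: 15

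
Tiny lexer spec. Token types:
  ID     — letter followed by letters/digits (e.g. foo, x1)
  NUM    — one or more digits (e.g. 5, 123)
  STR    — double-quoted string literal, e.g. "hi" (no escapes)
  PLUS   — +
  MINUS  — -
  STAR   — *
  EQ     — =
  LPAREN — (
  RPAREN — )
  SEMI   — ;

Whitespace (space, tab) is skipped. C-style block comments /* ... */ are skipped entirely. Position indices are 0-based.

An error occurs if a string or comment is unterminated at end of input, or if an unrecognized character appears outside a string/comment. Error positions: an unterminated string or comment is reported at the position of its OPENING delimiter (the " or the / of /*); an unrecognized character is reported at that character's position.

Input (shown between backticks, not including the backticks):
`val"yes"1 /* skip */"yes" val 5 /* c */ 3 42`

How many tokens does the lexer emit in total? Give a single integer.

Answer: 8

Derivation:
pos=0: emit ID 'val' (now at pos=3)
pos=3: enter STRING mode
pos=3: emit STR "yes" (now at pos=8)
pos=8: emit NUM '1' (now at pos=9)
pos=10: enter COMMENT mode (saw '/*')
exit COMMENT mode (now at pos=20)
pos=20: enter STRING mode
pos=20: emit STR "yes" (now at pos=25)
pos=26: emit ID 'val' (now at pos=29)
pos=30: emit NUM '5' (now at pos=31)
pos=32: enter COMMENT mode (saw '/*')
exit COMMENT mode (now at pos=39)
pos=40: emit NUM '3' (now at pos=41)
pos=42: emit NUM '42' (now at pos=44)
DONE. 8 tokens: [ID, STR, NUM, STR, ID, NUM, NUM, NUM]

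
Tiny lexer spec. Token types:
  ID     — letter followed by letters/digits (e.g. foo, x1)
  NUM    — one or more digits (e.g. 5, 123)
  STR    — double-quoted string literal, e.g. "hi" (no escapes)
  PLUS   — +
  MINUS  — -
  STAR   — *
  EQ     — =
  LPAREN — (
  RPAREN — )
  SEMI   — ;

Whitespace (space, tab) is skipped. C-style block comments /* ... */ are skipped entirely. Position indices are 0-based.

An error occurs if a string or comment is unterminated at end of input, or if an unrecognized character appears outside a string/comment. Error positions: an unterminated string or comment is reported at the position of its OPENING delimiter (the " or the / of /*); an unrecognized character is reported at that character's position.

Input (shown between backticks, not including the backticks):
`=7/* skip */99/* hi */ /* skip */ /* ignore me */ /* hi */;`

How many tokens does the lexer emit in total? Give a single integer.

pos=0: emit EQ '='
pos=1: emit NUM '7' (now at pos=2)
pos=2: enter COMMENT mode (saw '/*')
exit COMMENT mode (now at pos=12)
pos=12: emit NUM '99' (now at pos=14)
pos=14: enter COMMENT mode (saw '/*')
exit COMMENT mode (now at pos=22)
pos=23: enter COMMENT mode (saw '/*')
exit COMMENT mode (now at pos=33)
pos=34: enter COMMENT mode (saw '/*')
exit COMMENT mode (now at pos=49)
pos=50: enter COMMENT mode (saw '/*')
exit COMMENT mode (now at pos=58)
pos=58: emit SEMI ';'
DONE. 4 tokens: [EQ, NUM, NUM, SEMI]

Answer: 4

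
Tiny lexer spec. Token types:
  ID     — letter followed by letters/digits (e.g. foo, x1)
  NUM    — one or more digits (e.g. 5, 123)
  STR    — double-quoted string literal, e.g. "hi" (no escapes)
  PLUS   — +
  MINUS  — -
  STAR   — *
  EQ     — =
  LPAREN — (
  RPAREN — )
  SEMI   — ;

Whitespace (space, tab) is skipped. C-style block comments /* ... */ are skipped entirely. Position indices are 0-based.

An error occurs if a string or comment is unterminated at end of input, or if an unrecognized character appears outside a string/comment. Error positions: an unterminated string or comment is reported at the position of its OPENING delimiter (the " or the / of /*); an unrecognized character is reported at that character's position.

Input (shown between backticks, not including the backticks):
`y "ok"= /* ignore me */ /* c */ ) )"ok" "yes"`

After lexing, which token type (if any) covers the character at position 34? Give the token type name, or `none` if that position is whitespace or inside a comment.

Answer: RPAREN

Derivation:
pos=0: emit ID 'y' (now at pos=1)
pos=2: enter STRING mode
pos=2: emit STR "ok" (now at pos=6)
pos=6: emit EQ '='
pos=8: enter COMMENT mode (saw '/*')
exit COMMENT mode (now at pos=23)
pos=24: enter COMMENT mode (saw '/*')
exit COMMENT mode (now at pos=31)
pos=32: emit RPAREN ')'
pos=34: emit RPAREN ')'
pos=35: enter STRING mode
pos=35: emit STR "ok" (now at pos=39)
pos=40: enter STRING mode
pos=40: emit STR "yes" (now at pos=45)
DONE. 7 tokens: [ID, STR, EQ, RPAREN, RPAREN, STR, STR]
Position 34: char is ')' -> RPAREN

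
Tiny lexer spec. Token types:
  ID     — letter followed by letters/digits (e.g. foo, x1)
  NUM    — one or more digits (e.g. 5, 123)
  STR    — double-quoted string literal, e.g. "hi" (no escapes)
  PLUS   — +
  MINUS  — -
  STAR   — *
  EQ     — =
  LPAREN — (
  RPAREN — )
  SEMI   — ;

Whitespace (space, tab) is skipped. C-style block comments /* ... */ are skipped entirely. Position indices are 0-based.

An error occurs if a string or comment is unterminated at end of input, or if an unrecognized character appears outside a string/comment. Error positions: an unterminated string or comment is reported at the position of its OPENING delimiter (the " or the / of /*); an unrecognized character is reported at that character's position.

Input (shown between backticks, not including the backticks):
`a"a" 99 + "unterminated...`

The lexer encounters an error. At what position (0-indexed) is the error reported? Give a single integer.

pos=0: emit ID 'a' (now at pos=1)
pos=1: enter STRING mode
pos=1: emit STR "a" (now at pos=4)
pos=5: emit NUM '99' (now at pos=7)
pos=8: emit PLUS '+'
pos=10: enter STRING mode
pos=10: ERROR — unterminated string

Answer: 10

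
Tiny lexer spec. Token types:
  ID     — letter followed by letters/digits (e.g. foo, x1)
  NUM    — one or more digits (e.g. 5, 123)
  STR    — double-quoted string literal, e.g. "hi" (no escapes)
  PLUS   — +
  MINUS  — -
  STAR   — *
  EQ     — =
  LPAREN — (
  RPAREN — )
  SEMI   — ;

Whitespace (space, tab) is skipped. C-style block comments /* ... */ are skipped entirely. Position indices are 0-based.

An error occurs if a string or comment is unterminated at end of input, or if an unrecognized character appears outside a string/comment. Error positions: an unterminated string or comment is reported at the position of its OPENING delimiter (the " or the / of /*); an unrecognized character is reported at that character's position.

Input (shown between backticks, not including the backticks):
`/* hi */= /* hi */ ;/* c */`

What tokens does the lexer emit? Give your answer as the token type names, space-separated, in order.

Answer: EQ SEMI

Derivation:
pos=0: enter COMMENT mode (saw '/*')
exit COMMENT mode (now at pos=8)
pos=8: emit EQ '='
pos=10: enter COMMENT mode (saw '/*')
exit COMMENT mode (now at pos=18)
pos=19: emit SEMI ';'
pos=20: enter COMMENT mode (saw '/*')
exit COMMENT mode (now at pos=27)
DONE. 2 tokens: [EQ, SEMI]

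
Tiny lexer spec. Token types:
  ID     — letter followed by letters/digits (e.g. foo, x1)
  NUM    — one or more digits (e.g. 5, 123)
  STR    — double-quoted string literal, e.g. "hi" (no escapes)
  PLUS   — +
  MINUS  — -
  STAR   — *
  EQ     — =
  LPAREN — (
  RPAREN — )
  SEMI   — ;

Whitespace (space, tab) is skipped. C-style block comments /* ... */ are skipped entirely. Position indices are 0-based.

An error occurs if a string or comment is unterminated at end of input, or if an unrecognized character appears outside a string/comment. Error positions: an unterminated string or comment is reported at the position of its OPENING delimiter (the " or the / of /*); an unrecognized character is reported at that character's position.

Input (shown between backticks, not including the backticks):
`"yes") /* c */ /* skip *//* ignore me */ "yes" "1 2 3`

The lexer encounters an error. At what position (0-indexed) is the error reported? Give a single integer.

Answer: 47

Derivation:
pos=0: enter STRING mode
pos=0: emit STR "yes" (now at pos=5)
pos=5: emit RPAREN ')'
pos=7: enter COMMENT mode (saw '/*')
exit COMMENT mode (now at pos=14)
pos=15: enter COMMENT mode (saw '/*')
exit COMMENT mode (now at pos=25)
pos=25: enter COMMENT mode (saw '/*')
exit COMMENT mode (now at pos=40)
pos=41: enter STRING mode
pos=41: emit STR "yes" (now at pos=46)
pos=47: enter STRING mode
pos=47: ERROR — unterminated string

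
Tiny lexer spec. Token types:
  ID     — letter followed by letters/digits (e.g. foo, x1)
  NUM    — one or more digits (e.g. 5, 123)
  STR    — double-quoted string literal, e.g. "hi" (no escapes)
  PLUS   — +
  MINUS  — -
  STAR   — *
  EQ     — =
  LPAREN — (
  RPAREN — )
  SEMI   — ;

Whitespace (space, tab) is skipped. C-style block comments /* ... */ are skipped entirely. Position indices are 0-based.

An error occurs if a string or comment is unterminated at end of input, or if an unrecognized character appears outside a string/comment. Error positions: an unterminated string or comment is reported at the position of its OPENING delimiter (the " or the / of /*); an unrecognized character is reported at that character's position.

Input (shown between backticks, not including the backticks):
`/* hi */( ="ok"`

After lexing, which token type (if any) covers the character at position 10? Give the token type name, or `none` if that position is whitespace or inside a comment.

Answer: EQ

Derivation:
pos=0: enter COMMENT mode (saw '/*')
exit COMMENT mode (now at pos=8)
pos=8: emit LPAREN '('
pos=10: emit EQ '='
pos=11: enter STRING mode
pos=11: emit STR "ok" (now at pos=15)
DONE. 3 tokens: [LPAREN, EQ, STR]
Position 10: char is '=' -> EQ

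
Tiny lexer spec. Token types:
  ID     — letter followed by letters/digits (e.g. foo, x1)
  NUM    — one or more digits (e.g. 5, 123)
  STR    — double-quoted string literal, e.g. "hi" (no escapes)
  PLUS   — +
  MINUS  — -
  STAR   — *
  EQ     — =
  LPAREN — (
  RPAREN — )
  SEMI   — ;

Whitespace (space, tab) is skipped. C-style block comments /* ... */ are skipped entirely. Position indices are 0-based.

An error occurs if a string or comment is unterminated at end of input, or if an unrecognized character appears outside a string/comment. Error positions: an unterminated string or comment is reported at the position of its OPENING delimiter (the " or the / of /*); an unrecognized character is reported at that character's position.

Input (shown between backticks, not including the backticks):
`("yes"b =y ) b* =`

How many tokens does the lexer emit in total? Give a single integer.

pos=0: emit LPAREN '('
pos=1: enter STRING mode
pos=1: emit STR "yes" (now at pos=6)
pos=6: emit ID 'b' (now at pos=7)
pos=8: emit EQ '='
pos=9: emit ID 'y' (now at pos=10)
pos=11: emit RPAREN ')'
pos=13: emit ID 'b' (now at pos=14)
pos=14: emit STAR '*'
pos=16: emit EQ '='
DONE. 9 tokens: [LPAREN, STR, ID, EQ, ID, RPAREN, ID, STAR, EQ]

Answer: 9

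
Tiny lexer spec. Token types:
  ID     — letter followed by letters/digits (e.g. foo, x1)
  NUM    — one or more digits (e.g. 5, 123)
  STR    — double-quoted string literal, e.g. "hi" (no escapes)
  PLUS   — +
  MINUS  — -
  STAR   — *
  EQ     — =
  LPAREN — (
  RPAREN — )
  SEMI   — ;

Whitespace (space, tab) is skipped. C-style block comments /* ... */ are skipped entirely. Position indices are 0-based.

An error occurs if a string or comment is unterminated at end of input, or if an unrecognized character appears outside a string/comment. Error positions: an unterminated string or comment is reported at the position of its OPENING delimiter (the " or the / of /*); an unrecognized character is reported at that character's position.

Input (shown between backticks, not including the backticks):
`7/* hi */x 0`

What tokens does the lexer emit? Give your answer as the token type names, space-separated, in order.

pos=0: emit NUM '7' (now at pos=1)
pos=1: enter COMMENT mode (saw '/*')
exit COMMENT mode (now at pos=9)
pos=9: emit ID 'x' (now at pos=10)
pos=11: emit NUM '0' (now at pos=12)
DONE. 3 tokens: [NUM, ID, NUM]

Answer: NUM ID NUM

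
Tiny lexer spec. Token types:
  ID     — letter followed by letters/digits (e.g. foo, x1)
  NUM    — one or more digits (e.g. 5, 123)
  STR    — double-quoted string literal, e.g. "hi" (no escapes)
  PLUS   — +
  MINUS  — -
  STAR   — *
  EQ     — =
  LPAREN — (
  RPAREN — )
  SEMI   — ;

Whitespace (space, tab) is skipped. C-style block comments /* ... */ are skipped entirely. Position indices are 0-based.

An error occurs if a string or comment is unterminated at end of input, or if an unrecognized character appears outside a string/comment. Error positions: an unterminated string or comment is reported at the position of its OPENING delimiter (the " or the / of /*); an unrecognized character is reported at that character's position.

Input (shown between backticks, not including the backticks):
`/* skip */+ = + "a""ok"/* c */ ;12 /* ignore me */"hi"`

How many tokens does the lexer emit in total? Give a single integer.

Answer: 8

Derivation:
pos=0: enter COMMENT mode (saw '/*')
exit COMMENT mode (now at pos=10)
pos=10: emit PLUS '+'
pos=12: emit EQ '='
pos=14: emit PLUS '+'
pos=16: enter STRING mode
pos=16: emit STR "a" (now at pos=19)
pos=19: enter STRING mode
pos=19: emit STR "ok" (now at pos=23)
pos=23: enter COMMENT mode (saw '/*')
exit COMMENT mode (now at pos=30)
pos=31: emit SEMI ';'
pos=32: emit NUM '12' (now at pos=34)
pos=35: enter COMMENT mode (saw '/*')
exit COMMENT mode (now at pos=50)
pos=50: enter STRING mode
pos=50: emit STR "hi" (now at pos=54)
DONE. 8 tokens: [PLUS, EQ, PLUS, STR, STR, SEMI, NUM, STR]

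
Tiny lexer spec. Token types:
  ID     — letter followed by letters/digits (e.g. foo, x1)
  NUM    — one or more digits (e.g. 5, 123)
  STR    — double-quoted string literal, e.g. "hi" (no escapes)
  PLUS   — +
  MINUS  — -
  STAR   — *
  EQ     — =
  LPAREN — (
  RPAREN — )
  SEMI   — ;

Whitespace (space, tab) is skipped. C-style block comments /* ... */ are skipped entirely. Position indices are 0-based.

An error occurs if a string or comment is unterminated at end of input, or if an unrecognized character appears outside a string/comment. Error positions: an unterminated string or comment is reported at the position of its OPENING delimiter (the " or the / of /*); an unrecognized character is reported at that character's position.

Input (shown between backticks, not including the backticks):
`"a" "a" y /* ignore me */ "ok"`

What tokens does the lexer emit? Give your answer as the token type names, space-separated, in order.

pos=0: enter STRING mode
pos=0: emit STR "a" (now at pos=3)
pos=4: enter STRING mode
pos=4: emit STR "a" (now at pos=7)
pos=8: emit ID 'y' (now at pos=9)
pos=10: enter COMMENT mode (saw '/*')
exit COMMENT mode (now at pos=25)
pos=26: enter STRING mode
pos=26: emit STR "ok" (now at pos=30)
DONE. 4 tokens: [STR, STR, ID, STR]

Answer: STR STR ID STR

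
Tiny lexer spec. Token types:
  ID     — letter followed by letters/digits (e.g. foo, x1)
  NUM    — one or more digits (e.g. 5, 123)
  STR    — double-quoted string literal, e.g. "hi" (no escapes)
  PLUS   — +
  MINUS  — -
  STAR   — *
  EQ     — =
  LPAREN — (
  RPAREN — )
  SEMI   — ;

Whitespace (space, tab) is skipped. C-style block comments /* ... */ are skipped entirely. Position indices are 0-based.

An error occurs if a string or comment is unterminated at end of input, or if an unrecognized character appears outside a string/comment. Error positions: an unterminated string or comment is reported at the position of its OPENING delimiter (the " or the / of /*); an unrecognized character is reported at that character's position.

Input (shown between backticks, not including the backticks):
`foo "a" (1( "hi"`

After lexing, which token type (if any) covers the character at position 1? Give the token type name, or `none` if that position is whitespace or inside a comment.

pos=0: emit ID 'foo' (now at pos=3)
pos=4: enter STRING mode
pos=4: emit STR "a" (now at pos=7)
pos=8: emit LPAREN '('
pos=9: emit NUM '1' (now at pos=10)
pos=10: emit LPAREN '('
pos=12: enter STRING mode
pos=12: emit STR "hi" (now at pos=16)
DONE. 6 tokens: [ID, STR, LPAREN, NUM, LPAREN, STR]
Position 1: char is 'o' -> ID

Answer: ID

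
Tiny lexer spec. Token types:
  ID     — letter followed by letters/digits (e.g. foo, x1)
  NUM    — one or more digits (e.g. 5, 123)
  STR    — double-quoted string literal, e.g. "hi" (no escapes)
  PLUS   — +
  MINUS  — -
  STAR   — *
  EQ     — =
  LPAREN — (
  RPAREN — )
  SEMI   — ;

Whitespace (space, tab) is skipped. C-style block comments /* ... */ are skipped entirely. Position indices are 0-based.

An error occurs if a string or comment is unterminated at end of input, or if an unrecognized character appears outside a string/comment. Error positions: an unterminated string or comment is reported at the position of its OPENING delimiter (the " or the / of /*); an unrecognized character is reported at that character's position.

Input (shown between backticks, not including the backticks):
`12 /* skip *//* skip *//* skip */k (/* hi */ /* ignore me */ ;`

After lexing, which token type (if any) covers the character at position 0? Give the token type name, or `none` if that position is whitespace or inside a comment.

pos=0: emit NUM '12' (now at pos=2)
pos=3: enter COMMENT mode (saw '/*')
exit COMMENT mode (now at pos=13)
pos=13: enter COMMENT mode (saw '/*')
exit COMMENT mode (now at pos=23)
pos=23: enter COMMENT mode (saw '/*')
exit COMMENT mode (now at pos=33)
pos=33: emit ID 'k' (now at pos=34)
pos=35: emit LPAREN '('
pos=36: enter COMMENT mode (saw '/*')
exit COMMENT mode (now at pos=44)
pos=45: enter COMMENT mode (saw '/*')
exit COMMENT mode (now at pos=60)
pos=61: emit SEMI ';'
DONE. 4 tokens: [NUM, ID, LPAREN, SEMI]
Position 0: char is '1' -> NUM

Answer: NUM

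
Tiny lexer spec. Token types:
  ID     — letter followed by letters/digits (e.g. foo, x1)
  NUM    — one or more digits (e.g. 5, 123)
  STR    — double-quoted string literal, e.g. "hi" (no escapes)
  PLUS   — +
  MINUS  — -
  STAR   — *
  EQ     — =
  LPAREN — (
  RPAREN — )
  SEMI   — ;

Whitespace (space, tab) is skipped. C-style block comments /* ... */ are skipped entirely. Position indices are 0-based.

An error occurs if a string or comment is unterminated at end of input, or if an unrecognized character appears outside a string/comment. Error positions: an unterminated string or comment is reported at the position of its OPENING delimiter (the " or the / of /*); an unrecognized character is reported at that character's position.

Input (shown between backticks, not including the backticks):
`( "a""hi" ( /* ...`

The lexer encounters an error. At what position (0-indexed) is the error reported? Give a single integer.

Answer: 12

Derivation:
pos=0: emit LPAREN '('
pos=2: enter STRING mode
pos=2: emit STR "a" (now at pos=5)
pos=5: enter STRING mode
pos=5: emit STR "hi" (now at pos=9)
pos=10: emit LPAREN '('
pos=12: enter COMMENT mode (saw '/*')
pos=12: ERROR — unterminated comment (reached EOF)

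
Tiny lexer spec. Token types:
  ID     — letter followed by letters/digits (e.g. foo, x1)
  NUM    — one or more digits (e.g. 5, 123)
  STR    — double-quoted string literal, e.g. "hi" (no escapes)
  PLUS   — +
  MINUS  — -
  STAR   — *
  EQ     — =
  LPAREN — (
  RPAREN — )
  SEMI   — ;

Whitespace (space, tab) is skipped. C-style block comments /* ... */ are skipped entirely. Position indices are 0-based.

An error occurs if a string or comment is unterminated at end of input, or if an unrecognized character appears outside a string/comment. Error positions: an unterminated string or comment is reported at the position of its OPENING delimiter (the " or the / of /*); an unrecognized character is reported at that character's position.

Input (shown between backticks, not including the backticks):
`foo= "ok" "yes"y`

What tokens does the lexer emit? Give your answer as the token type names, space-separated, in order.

Answer: ID EQ STR STR ID

Derivation:
pos=0: emit ID 'foo' (now at pos=3)
pos=3: emit EQ '='
pos=5: enter STRING mode
pos=5: emit STR "ok" (now at pos=9)
pos=10: enter STRING mode
pos=10: emit STR "yes" (now at pos=15)
pos=15: emit ID 'y' (now at pos=16)
DONE. 5 tokens: [ID, EQ, STR, STR, ID]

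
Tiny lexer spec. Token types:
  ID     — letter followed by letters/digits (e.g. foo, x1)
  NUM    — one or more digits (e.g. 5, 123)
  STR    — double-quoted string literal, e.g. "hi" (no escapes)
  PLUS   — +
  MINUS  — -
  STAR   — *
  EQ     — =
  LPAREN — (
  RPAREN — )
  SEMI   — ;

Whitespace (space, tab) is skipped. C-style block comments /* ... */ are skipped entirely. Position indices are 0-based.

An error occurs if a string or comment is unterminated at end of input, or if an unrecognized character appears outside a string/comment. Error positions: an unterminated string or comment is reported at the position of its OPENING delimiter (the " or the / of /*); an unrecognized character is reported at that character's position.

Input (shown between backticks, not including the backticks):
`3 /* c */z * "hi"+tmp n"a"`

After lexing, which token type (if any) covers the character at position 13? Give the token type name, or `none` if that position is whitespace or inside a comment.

pos=0: emit NUM '3' (now at pos=1)
pos=2: enter COMMENT mode (saw '/*')
exit COMMENT mode (now at pos=9)
pos=9: emit ID 'z' (now at pos=10)
pos=11: emit STAR '*'
pos=13: enter STRING mode
pos=13: emit STR "hi" (now at pos=17)
pos=17: emit PLUS '+'
pos=18: emit ID 'tmp' (now at pos=21)
pos=22: emit ID 'n' (now at pos=23)
pos=23: enter STRING mode
pos=23: emit STR "a" (now at pos=26)
DONE. 8 tokens: [NUM, ID, STAR, STR, PLUS, ID, ID, STR]
Position 13: char is '"' -> STR

Answer: STR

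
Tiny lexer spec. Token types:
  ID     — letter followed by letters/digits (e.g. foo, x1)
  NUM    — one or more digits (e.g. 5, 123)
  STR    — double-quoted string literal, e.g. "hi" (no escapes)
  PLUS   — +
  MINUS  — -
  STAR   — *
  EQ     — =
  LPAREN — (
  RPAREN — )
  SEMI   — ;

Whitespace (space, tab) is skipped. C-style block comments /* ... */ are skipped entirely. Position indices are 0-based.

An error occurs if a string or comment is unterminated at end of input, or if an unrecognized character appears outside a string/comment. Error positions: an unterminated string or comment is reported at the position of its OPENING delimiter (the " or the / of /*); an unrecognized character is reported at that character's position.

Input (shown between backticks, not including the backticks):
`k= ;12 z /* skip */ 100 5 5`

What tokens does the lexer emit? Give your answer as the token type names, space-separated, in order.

Answer: ID EQ SEMI NUM ID NUM NUM NUM

Derivation:
pos=0: emit ID 'k' (now at pos=1)
pos=1: emit EQ '='
pos=3: emit SEMI ';'
pos=4: emit NUM '12' (now at pos=6)
pos=7: emit ID 'z' (now at pos=8)
pos=9: enter COMMENT mode (saw '/*')
exit COMMENT mode (now at pos=19)
pos=20: emit NUM '100' (now at pos=23)
pos=24: emit NUM '5' (now at pos=25)
pos=26: emit NUM '5' (now at pos=27)
DONE. 8 tokens: [ID, EQ, SEMI, NUM, ID, NUM, NUM, NUM]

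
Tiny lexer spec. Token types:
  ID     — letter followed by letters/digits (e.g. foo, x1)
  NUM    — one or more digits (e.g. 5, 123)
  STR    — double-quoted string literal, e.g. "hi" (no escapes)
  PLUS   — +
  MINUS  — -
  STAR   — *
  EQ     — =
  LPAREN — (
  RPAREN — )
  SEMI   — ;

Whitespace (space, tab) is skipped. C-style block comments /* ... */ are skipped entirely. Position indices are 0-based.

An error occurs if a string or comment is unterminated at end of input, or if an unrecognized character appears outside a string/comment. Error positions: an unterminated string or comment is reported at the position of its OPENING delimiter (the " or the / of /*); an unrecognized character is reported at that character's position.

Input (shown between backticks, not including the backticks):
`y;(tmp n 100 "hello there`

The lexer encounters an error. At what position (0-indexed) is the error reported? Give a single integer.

pos=0: emit ID 'y' (now at pos=1)
pos=1: emit SEMI ';'
pos=2: emit LPAREN '('
pos=3: emit ID 'tmp' (now at pos=6)
pos=7: emit ID 'n' (now at pos=8)
pos=9: emit NUM '100' (now at pos=12)
pos=13: enter STRING mode
pos=13: ERROR — unterminated string

Answer: 13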